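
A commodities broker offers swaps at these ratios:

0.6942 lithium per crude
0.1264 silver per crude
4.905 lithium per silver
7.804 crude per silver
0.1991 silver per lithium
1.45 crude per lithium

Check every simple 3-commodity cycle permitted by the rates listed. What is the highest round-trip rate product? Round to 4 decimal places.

lithium→silver→crude→lithium: 0.1991 × 7.804 × 0.6942 = 1.07863
lithium→crude→silver→lithium: 1.45 × 0.1264 × 4.905 = 0.89899
Maximum is lithium→silver→crude→lithium at 1.0786; arbitrage exists.

1.0786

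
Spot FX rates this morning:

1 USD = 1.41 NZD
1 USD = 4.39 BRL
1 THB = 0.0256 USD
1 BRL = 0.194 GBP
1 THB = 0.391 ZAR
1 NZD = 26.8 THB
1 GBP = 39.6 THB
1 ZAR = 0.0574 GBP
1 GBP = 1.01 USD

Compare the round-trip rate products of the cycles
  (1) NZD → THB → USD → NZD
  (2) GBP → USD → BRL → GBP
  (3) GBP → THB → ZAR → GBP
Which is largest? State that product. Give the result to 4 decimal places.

(1) 26.8 × 0.0256 × 1.41 = 0.96737
(2) 1.01 × 4.39 × 0.194 = 0.86018
(3) 39.6 × 0.391 × 0.0574 = 0.88876
Highest is cycle (1) at 0.9674 (≤1, no arbitrage).

0.9674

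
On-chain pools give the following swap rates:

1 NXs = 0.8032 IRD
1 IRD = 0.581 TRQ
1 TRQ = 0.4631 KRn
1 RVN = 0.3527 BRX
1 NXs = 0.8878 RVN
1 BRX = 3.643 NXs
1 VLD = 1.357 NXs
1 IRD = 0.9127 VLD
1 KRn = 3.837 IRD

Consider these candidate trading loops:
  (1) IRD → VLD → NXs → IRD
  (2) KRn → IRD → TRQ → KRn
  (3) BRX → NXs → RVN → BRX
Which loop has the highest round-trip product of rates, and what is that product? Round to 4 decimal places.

(1) 0.9127 × 1.357 × 0.8032 = 0.99479
(2) 3.837 × 0.581 × 0.4631 = 1.03239
(3) 3.643 × 0.8878 × 0.3527 = 1.14072
Highest is cycle (3) at 1.1407 (>1, arbitrage).

1.1407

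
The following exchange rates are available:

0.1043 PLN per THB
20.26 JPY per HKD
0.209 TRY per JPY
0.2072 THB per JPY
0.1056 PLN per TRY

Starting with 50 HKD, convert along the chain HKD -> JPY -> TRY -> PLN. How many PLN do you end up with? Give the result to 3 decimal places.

50 HKD × 20.26 = 1013 JPY
1013 JPY × 0.209 = 211.717 TRY
211.717 TRY × 0.1056 = 22.3573152 PLN

22.357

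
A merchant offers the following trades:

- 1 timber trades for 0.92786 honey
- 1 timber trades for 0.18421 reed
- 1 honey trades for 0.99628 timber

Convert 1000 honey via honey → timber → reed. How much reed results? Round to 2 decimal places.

1000 honey × 0.99628 = 996.28 timber
996.28 timber × 0.18421 = 183.5247388 reed

183.52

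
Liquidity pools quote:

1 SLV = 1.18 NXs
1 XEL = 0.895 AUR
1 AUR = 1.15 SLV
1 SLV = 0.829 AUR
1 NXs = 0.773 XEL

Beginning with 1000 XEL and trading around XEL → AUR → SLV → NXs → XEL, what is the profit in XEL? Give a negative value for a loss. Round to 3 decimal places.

1000 XEL × 0.895 = 895 AUR
895 AUR × 1.15 = 1029.25 SLV
1029.25 SLV × 1.18 = 1214.515 NXs
1214.515 NXs × 0.773 = 938.820095 XEL
Net change: 938.820095 − 1000 = -61.179905 XEL

-61.180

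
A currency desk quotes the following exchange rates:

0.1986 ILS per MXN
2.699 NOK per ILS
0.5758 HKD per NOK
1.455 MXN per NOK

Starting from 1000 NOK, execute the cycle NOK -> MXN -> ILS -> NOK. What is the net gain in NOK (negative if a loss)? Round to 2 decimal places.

-220.09

1000 NOK × 1.455 = 1455 MXN
1455 MXN × 0.1986 = 288.963 ILS
288.963 ILS × 2.699 = 779.911137 NOK
Net change: 779.911137 − 1000 = -220.088863 NOK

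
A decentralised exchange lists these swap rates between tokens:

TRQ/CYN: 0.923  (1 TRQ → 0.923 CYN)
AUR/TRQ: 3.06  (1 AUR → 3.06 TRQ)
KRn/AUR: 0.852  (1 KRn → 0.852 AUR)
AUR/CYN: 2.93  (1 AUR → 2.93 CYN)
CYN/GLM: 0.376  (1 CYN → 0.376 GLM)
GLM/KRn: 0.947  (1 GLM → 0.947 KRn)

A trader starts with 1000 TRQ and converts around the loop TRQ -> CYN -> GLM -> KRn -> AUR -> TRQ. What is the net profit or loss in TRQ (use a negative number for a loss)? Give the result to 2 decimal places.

-143.16

1000 TRQ × 0.923 = 923 CYN
923 CYN × 0.376 = 347.048 GLM
347.048 GLM × 0.947 = 328.654456 KRn
328.654456 KRn × 0.852 = 280.013596512 AUR
280.013596512 AUR × 3.06 = 856.84160532672 TRQ
Net change: 856.84160532672 − 1000 = -143.15839467328 TRQ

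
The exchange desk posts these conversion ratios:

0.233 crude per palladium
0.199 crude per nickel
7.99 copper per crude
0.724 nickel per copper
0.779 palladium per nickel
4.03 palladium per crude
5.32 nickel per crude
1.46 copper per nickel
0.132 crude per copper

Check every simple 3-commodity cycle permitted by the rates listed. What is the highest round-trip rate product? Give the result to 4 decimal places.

1.1512

nickel→crude→copper→nickel: 0.199 × 7.99 × 0.724 = 1.15117
nickel→copper→crude→nickel: 1.46 × 0.132 × 5.32 = 1.02527
palladium→crude→nickel→palladium: 0.233 × 5.32 × 0.779 = 0.96562
Maximum is nickel→crude→copper→nickel at 1.1512; arbitrage exists.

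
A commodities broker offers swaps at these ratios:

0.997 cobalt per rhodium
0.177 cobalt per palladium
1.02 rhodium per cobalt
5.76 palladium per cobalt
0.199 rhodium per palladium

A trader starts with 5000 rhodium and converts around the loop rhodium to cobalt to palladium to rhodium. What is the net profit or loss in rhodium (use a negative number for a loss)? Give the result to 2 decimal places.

5000 rhodium × 0.997 = 4985 cobalt
4985 cobalt × 5.76 = 28713.6 palladium
28713.6 palladium × 0.199 = 5714.0064 rhodium
Net change: 5714.0064 − 5000 = 714.0064 rhodium

714.01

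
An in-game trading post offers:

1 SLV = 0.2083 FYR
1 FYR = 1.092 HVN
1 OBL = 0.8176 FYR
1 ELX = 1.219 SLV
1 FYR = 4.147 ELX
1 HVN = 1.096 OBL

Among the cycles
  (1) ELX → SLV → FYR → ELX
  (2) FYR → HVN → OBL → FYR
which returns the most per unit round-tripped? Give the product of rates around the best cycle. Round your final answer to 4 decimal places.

(1) 1.219 × 0.2083 × 4.147 = 1.05300
(2) 1.092 × 1.096 × 0.8176 = 0.97853
Highest is cycle (1) at 1.0530 (>1, arbitrage).

1.0530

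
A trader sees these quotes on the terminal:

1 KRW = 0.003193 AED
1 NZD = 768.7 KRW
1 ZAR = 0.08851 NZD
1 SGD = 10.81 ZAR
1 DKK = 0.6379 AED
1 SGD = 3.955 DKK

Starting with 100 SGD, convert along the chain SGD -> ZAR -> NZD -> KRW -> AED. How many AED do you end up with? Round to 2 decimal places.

234.84

100 SGD × 10.81 = 1081 ZAR
1081 ZAR × 0.08851 = 95.67931 NZD
95.67931 NZD × 768.7 = 73548.685597 KRW
73548.685597 KRW × 0.003193 = 234.840953111221 AED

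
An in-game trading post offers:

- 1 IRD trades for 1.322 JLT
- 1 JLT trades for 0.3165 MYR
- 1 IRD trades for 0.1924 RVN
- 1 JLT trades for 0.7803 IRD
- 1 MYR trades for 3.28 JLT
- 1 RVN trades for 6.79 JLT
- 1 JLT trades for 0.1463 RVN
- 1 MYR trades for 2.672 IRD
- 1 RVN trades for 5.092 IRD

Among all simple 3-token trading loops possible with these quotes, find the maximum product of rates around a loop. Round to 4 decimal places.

JLT→MYR→IRD→JLT: 0.3165 × 2.672 × 1.322 = 1.11800
JLT→IRD→RVN→JLT: 0.7803 × 0.1924 × 6.79 = 1.01938
JLT→RVN→IRD→JLT: 0.1463 × 5.092 × 1.322 = 0.98484
Maximum is JLT→MYR→IRD→JLT at 1.1180; arbitrage exists.

1.1180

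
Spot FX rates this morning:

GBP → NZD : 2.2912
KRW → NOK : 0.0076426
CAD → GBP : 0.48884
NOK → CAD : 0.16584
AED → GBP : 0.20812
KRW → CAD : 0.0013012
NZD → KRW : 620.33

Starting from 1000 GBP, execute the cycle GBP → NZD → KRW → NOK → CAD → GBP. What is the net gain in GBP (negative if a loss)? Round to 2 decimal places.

1000 GBP × 2.2912 = 2291.2 NZD
2291.2 NZD × 620.33 = 1421300.096 KRW
1421300.096 KRW × 0.0076426 = 10862.4281136896 NOK
10862.4281136896 NOK × 0.16584 = 1801.425078374283264 CAD
1801.425078374283264 CAD × 0.48884 = 880.60863531248463077376 GBP
Net change: 880.60863531248463077376 − 1000 = -119.39136468751536922624 GBP

-119.39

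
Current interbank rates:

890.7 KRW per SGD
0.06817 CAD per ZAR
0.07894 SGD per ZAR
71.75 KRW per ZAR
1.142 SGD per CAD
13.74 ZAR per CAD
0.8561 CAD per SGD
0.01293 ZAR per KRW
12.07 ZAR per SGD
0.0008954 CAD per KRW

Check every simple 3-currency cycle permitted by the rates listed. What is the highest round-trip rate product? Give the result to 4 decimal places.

SGD→ZAR→CAD→SGD: 12.07 × 0.06817 × 1.142 = 0.93965
SGD→CAD→ZAR→SGD: 0.8561 × 13.74 × 0.07894 = 0.92856
KRW→CAD→SGD→KRW: 0.0008954 × 1.142 × 890.7 = 0.91078
KRW→ZAR→SGD→KRW: 0.01293 × 0.07894 × 890.7 = 0.90913
KRW→CAD→ZAR→KRW: 0.0008954 × 13.74 × 71.75 = 0.88273
Maximum is SGD→ZAR→CAD→SGD at 0.9397; no arbitrage — every cycle loses value.

0.9397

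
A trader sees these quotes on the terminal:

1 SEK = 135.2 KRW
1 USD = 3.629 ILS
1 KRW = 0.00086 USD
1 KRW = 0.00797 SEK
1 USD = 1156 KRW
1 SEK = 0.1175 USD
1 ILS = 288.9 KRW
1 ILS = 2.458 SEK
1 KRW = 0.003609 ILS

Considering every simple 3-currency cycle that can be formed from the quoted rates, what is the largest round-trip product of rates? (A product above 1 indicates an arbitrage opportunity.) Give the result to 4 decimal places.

1.1993

ILS→SEK→KRW→ILS: 2.458 × 135.2 × 0.003609 = 1.19935
USD→KRW→SEK→USD: 1156 × 0.00797 × 0.1175 = 1.08257
ILS→SEK→USD→ILS: 2.458 × 0.1175 × 3.629 = 1.04811
ILS→KRW→USD→ILS: 288.9 × 0.00086 × 3.629 = 0.90164
Maximum is ILS→SEK→KRW→ILS at 1.1993; arbitrage exists.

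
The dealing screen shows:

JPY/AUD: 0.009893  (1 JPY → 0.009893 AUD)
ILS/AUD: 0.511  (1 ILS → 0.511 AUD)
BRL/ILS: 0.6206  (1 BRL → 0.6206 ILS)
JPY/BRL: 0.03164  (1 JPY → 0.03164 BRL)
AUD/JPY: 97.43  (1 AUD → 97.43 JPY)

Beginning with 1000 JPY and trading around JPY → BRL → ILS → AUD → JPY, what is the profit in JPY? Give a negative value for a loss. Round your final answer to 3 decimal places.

1000 JPY × 0.03164 = 31.64 BRL
31.64 BRL × 0.6206 = 19.635784 ILS
19.635784 ILS × 0.511 = 10.033885624 AUD
10.033885624 AUD × 97.43 = 977.60147634632 JPY
Net change: 977.60147634632 − 1000 = -22.39852365368 JPY

-22.399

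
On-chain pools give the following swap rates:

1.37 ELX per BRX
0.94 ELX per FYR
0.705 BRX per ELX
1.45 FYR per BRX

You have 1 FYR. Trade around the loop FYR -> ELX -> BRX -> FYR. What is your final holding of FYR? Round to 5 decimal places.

1 FYR × 0.94 = 0.94 ELX
0.94 ELX × 0.705 = 0.6627 BRX
0.6627 BRX × 1.45 = 0.960915 FYR

0.96092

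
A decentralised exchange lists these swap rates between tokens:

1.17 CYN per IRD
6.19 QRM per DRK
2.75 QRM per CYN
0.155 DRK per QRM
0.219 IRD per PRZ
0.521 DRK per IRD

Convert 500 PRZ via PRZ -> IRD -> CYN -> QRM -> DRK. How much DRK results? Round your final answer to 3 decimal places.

500 PRZ × 0.219 = 109.5 IRD
109.5 IRD × 1.17 = 128.115 CYN
128.115 CYN × 2.75 = 352.31625 QRM
352.31625 QRM × 0.155 = 54.60901875 DRK

54.609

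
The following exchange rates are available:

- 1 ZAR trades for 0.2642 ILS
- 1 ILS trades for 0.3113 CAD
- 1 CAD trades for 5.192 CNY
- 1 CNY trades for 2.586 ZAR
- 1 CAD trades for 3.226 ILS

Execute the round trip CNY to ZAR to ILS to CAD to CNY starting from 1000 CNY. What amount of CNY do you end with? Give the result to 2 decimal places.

1104.27

1000 CNY × 2.586 = 2586 ZAR
2586 ZAR × 0.2642 = 683.2212 ILS
683.2212 ILS × 0.3113 = 212.68675956 CAD
212.68675956 CAD × 5.192 = 1104.26965563552 CNY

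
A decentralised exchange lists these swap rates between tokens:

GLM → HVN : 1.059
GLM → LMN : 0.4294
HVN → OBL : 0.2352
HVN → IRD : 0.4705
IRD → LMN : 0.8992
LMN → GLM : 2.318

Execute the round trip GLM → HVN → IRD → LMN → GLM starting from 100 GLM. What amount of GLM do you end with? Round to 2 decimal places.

100 GLM × 1.059 = 105.9 HVN
105.9 HVN × 0.4705 = 49.82595 IRD
49.82595 IRD × 0.8992 = 44.80349424 LMN
44.80349424 LMN × 2.318 = 103.85449964832 GLM

103.85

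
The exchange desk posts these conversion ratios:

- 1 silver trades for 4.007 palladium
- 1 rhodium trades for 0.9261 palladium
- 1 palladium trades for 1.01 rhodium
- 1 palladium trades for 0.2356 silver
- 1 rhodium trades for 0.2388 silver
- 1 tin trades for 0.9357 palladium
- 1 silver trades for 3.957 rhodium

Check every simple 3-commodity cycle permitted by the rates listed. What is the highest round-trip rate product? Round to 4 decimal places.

0.9664

rhodium→silver→palladium→rhodium: 0.2388 × 4.007 × 1.01 = 0.96644
rhodium→palladium→silver→rhodium: 0.9261 × 0.2356 × 3.957 = 0.86337
Maximum is rhodium→silver→palladium→rhodium at 0.9664; no arbitrage — every cycle loses value.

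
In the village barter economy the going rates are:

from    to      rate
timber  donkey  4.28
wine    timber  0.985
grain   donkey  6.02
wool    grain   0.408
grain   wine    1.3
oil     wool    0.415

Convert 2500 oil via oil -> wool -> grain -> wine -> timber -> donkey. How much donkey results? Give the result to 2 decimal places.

2319.91

2500 oil × 0.415 = 1037.5 wool
1037.5 wool × 0.408 = 423.3 grain
423.3 grain × 1.3 = 550.29 wine
550.29 wine × 0.985 = 542.03565 timber
542.03565 timber × 4.28 = 2319.912582 donkey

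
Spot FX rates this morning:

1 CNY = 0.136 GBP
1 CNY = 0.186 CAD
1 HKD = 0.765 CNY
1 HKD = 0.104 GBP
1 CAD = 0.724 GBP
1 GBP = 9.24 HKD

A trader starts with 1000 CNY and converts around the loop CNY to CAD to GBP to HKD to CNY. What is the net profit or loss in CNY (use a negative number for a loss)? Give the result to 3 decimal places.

1000 CNY × 0.186 = 186 CAD
186 CAD × 0.724 = 134.664 GBP
134.664 GBP × 9.24 = 1244.29536 HKD
1244.29536 HKD × 0.765 = 951.8859504 CNY
Net change: 951.8859504 − 1000 = -48.1140496 CNY

-48.114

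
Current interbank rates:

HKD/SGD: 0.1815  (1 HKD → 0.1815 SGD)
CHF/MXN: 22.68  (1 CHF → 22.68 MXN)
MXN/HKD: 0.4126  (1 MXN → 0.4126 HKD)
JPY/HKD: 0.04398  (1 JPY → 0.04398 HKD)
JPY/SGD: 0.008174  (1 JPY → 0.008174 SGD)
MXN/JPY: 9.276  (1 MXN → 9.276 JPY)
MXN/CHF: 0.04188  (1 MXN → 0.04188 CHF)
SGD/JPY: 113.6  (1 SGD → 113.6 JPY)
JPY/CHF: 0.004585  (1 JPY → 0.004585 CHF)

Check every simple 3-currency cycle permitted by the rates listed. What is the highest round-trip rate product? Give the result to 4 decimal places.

0.9646

CHF→MXN→JPY→CHF: 22.68 × 9.276 × 0.004585 = 0.96459
SGD→JPY→HKD→SGD: 113.6 × 0.04398 × 0.1815 = 0.90680
Maximum is CHF→MXN→JPY→CHF at 0.9646; no arbitrage — every cycle loses value.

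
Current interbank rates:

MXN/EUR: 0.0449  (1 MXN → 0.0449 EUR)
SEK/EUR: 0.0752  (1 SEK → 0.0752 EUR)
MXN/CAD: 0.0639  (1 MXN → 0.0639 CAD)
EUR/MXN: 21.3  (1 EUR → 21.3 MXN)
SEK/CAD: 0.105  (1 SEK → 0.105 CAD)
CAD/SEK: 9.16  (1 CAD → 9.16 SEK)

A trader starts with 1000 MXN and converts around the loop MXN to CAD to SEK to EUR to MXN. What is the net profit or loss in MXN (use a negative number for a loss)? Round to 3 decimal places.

-62.451

1000 MXN × 0.0639 = 63.9 CAD
63.9 CAD × 9.16 = 585.324 SEK
585.324 SEK × 0.0752 = 44.0163648 EUR
44.0163648 EUR × 21.3 = 937.54857024 MXN
Net change: 937.54857024 − 1000 = -62.45142976 MXN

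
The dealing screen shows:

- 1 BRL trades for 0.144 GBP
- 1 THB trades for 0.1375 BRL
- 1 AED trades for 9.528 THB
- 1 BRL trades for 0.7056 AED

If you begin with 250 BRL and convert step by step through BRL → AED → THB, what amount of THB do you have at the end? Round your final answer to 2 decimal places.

1680.74

250 BRL × 0.7056 = 176.4 AED
176.4 AED × 9.528 = 1680.7392 THB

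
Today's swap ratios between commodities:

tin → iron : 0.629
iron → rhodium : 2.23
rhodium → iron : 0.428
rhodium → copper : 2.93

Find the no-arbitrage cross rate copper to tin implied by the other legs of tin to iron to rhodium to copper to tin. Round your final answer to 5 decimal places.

Known legs of the cycle: 0.629 × 2.23 × 2.93 = 4.1098231
For no arbitrage the full-cycle product must be 1, so the missing rate is 1 / 4.1098231 ≈ 0.2433195.

0.24332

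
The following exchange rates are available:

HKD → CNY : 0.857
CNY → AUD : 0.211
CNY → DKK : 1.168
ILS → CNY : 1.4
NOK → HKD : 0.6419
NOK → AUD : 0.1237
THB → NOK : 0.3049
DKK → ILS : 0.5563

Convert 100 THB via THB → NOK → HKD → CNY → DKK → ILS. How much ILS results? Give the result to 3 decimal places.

10.898

100 THB × 0.3049 = 30.49 NOK
30.49 NOK × 0.6419 = 19.571531 HKD
19.571531 HKD × 0.857 = 16.772802067 CNY
16.772802067 CNY × 1.168 = 19.590632814256 DKK
19.590632814256 DKK × 0.5563 = 10.8982690345706128 ILS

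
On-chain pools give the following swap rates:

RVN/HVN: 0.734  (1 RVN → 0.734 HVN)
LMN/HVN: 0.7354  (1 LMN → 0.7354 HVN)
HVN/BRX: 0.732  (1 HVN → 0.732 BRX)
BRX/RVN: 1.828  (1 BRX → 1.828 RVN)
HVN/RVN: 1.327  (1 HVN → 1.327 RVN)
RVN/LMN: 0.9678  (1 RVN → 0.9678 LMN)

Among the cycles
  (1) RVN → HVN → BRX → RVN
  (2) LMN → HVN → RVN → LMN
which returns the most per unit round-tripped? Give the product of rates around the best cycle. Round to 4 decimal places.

(1) 0.734 × 0.732 × 1.828 = 0.98216
(2) 0.7354 × 1.327 × 0.9678 = 0.94445
Highest is cycle (1) at 0.9822 (≤1, no arbitrage).

0.9822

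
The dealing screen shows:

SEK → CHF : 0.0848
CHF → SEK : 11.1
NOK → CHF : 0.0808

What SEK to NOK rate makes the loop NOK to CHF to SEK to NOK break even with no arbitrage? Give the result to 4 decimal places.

Known legs of the cycle: 0.0808 × 11.1 = 0.89688
For no arbitrage the full-cycle product must be 1, so the missing rate is 1 / 0.89688 ≈ 1.114976.

1.1150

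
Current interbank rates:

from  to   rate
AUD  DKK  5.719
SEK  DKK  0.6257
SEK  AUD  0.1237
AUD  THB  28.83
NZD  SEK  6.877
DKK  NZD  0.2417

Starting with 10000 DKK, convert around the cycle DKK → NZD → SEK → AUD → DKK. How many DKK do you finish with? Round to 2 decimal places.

10000 DKK × 0.2417 = 2417 NZD
2417 NZD × 6.877 = 16621.709 SEK
16621.709 SEK × 0.1237 = 2056.1054033 AUD
2056.1054033 AUD × 5.719 = 11758.8668014727 DKK

11758.87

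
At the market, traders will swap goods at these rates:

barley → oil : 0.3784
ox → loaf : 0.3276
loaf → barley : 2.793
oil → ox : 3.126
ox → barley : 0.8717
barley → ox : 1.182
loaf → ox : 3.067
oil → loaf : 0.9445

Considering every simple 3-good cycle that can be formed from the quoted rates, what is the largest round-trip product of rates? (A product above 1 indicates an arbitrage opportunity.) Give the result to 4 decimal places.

1.0815

ox→loaf→barley→ox: 0.3276 × 2.793 × 1.182 = 1.08151
ox→barley→oil→ox: 0.8717 × 0.3784 × 3.126 = 1.03112
loaf→barley→oil→loaf: 2.793 × 0.3784 × 0.9445 = 0.99821
Maximum is ox→loaf→barley→ox at 1.0815; arbitrage exists.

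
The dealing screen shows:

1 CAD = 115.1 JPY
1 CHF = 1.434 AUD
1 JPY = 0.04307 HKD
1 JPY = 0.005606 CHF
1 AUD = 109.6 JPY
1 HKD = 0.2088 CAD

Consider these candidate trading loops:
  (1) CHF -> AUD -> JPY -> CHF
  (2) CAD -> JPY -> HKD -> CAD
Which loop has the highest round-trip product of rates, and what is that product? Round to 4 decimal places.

1.0351

(1) 1.434 × 109.6 × 0.005606 = 0.88107
(2) 115.1 × 0.04307 × 0.2088 = 1.03510
Highest is cycle (2) at 1.0351 (>1, arbitrage).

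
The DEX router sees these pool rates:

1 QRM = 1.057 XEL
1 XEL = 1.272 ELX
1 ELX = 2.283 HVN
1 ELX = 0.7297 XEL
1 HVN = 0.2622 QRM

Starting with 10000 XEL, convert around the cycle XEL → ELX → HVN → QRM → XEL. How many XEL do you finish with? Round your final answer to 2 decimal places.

8048.24

10000 XEL × 1.272 = 12720 ELX
12720 ELX × 2.283 = 29039.76 HVN
29039.76 HVN × 0.2622 = 7614.225072 QRM
7614.225072 QRM × 1.057 = 8048.235901104 XEL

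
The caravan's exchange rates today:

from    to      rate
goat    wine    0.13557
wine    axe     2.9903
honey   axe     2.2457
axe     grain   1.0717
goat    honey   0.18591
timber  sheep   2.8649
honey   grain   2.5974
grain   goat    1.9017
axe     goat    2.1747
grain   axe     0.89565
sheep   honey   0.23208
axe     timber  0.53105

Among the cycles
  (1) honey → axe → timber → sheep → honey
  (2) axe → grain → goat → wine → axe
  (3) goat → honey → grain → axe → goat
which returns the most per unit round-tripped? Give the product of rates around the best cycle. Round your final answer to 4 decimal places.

0.9405

(1) 2.2457 × 0.53105 × 2.8649 × 0.23208 = 0.79293
(2) 1.0717 × 1.9017 × 0.13557 × 2.9903 = 0.82622
(3) 0.18591 × 2.5974 × 0.89565 × 2.1747 = 0.94054
Highest is cycle (3) at 0.9405 (≤1, no arbitrage).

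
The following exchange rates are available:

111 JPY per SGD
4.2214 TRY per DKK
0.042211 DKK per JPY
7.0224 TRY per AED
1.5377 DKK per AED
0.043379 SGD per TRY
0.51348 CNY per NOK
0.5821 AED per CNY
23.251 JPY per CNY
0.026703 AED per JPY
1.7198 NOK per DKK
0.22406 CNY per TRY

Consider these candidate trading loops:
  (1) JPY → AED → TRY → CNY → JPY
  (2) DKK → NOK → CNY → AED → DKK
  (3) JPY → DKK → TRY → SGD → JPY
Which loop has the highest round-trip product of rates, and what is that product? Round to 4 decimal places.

(1) 0.026703 × 7.0224 × 0.22406 × 23.251 = 0.97690
(2) 1.7198 × 0.51348 × 0.5821 × 1.5377 = 0.79044
(3) 0.042211 × 4.2214 × 0.043379 × 111 = 0.85799
Highest is cycle (1) at 0.9769 (≤1, no arbitrage).

0.9769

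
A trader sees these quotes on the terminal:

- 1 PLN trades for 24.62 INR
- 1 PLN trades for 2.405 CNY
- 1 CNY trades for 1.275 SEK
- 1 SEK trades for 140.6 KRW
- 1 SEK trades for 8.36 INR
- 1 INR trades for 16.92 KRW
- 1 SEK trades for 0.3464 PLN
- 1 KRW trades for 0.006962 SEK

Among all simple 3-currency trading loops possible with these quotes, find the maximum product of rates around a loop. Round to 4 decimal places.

SEK→PLN→CNY→SEK: 0.3464 × 2.405 × 1.275 = 1.06219
SEK→INR→KRW→SEK: 8.36 × 16.92 × 0.006962 = 0.98478
Maximum is SEK→PLN→CNY→SEK at 1.0622; arbitrage exists.

1.0622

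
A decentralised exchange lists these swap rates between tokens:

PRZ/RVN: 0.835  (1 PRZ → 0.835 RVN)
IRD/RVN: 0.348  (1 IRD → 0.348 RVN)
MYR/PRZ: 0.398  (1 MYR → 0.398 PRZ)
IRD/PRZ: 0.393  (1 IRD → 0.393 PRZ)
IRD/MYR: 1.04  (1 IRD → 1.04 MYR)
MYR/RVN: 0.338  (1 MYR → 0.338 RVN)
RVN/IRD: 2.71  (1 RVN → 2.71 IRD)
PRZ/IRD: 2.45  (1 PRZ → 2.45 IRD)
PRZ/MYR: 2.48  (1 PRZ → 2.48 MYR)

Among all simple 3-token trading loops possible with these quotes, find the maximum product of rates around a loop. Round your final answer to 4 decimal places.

1.0141

PRZ→IRD→MYR→PRZ: 2.45 × 1.04 × 0.398 = 1.01410
RVN→IRD→MYR→RVN: 2.71 × 1.04 × 0.338 = 0.95262
PRZ→RVN→IRD→PRZ: 0.835 × 2.71 × 0.393 = 0.88930
Maximum is PRZ→IRD→MYR→PRZ at 1.0141; arbitrage exists.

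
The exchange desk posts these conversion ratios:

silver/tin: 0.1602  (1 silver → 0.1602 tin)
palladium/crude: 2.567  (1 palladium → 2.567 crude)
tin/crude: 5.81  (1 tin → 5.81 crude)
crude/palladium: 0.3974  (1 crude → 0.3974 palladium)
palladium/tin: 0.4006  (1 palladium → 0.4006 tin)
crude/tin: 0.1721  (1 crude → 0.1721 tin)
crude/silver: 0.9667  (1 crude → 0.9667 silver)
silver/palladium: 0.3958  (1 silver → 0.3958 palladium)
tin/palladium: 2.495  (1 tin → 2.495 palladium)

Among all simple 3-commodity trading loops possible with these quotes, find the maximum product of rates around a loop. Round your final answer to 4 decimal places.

tin→palladium→crude→tin: 2.495 × 2.567 × 0.1721 = 1.10224
silver→palladium→crude→silver: 0.3958 × 2.567 × 0.9667 = 0.98219
tin→crude→palladium→tin: 5.81 × 0.3974 × 0.4006 = 0.92494
tin→crude→silver→tin: 5.81 × 0.9667 × 0.1602 = 0.89977
Maximum is tin→palladium→crude→tin at 1.1022; arbitrage exists.

1.1022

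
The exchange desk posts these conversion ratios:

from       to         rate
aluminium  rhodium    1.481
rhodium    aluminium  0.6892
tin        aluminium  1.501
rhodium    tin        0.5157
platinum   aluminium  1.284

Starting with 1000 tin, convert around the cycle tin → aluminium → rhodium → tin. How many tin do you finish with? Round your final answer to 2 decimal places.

1146.39

1000 tin × 1.501 = 1501 aluminium
1501 aluminium × 1.481 = 2222.981 rhodium
2222.981 rhodium × 0.5157 = 1146.3913017 tin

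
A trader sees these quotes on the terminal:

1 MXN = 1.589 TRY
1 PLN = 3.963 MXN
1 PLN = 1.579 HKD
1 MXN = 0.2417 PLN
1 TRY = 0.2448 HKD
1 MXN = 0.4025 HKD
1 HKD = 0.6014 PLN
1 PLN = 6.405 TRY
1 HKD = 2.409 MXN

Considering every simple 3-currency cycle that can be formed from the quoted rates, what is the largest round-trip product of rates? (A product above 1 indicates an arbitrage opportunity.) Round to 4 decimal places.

HKD→PLN→MXN→HKD: 0.6014 × 3.963 × 0.4025 = 0.95930
TRY→HKD→PLN→TRY: 0.2448 × 0.6014 × 6.405 = 0.94296
TRY→HKD→MXN→TRY: 0.2448 × 2.409 × 1.589 = 0.93707
HKD→MXN→PLN→HKD: 2.409 × 0.2417 × 1.579 = 0.91938
Maximum is HKD→PLN→MXN→HKD at 0.9593; no arbitrage — every cycle loses value.

0.9593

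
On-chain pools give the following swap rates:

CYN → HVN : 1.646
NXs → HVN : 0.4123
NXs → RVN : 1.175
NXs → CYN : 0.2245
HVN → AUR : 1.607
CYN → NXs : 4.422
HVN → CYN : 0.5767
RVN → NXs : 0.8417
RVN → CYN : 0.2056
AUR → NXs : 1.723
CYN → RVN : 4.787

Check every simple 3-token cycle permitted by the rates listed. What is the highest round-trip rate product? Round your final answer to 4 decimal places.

HVN→AUR→NXs→HVN: 1.607 × 1.723 × 0.4123 = 1.14160
RVN→CYN→NXs→RVN: 0.2056 × 4.422 × 1.175 = 1.06827
CYN→NXs→HVN→CYN: 4.422 × 0.4123 × 0.5767 = 1.05143
RVN→NXs→CYN→RVN: 0.8417 × 0.2245 × 4.787 = 0.90456
Maximum is HVN→AUR→NXs→HVN at 1.1416; arbitrage exists.

1.1416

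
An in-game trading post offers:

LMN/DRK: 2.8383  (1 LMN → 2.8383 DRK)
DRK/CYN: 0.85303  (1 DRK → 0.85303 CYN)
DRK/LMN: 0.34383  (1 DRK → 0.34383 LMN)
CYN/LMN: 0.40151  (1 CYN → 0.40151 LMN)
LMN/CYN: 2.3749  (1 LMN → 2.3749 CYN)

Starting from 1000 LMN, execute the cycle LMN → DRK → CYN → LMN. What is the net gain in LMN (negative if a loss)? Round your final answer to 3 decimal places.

1000 LMN × 2.8383 = 2838.3 DRK
2838.3 DRK × 0.85303 = 2421.155049 CYN
2421.155049 CYN × 0.40151 = 972.11796372399 LMN
Net change: 972.11796372399 − 1000 = -27.88203627601 LMN

-27.882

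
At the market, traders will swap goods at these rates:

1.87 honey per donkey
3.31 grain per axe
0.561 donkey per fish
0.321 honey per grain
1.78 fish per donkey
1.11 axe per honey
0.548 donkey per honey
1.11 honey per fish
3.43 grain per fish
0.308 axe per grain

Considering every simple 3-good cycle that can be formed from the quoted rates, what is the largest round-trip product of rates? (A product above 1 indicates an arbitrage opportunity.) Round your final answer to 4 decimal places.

honey→axe→grain→honey: 1.11 × 3.31 × 0.321 = 1.17939
honey→donkey→fish→honey: 0.548 × 1.78 × 1.11 = 1.08274
Maximum is honey→axe→grain→honey at 1.1794; arbitrage exists.

1.1794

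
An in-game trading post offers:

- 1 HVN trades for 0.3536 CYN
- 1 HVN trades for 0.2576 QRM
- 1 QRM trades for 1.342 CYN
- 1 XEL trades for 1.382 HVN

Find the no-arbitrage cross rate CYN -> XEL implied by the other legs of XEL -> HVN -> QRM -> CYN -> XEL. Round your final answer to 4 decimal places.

2.0931

Known legs of the cycle: 1.382 × 0.2576 × 1.342 = 0.4777562944
For no arbitrage the full-cycle product must be 1, so the missing rate is 1 / 0.4777562944 ≈ 2.093117.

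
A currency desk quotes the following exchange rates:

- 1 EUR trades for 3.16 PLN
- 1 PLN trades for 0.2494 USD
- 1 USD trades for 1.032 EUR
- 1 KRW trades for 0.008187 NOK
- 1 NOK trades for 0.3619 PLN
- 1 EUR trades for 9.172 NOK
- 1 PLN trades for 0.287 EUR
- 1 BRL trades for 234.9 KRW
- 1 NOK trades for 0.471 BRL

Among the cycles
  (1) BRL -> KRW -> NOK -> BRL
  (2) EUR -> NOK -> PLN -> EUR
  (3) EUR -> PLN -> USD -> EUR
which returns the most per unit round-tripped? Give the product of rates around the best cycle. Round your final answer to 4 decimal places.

0.9527

(1) 234.9 × 0.008187 × 0.471 = 0.90579
(2) 9.172 × 0.3619 × 0.287 = 0.95265
(3) 3.16 × 0.2494 × 1.032 = 0.81332
Highest is cycle (2) at 0.9527 (≤1, no arbitrage).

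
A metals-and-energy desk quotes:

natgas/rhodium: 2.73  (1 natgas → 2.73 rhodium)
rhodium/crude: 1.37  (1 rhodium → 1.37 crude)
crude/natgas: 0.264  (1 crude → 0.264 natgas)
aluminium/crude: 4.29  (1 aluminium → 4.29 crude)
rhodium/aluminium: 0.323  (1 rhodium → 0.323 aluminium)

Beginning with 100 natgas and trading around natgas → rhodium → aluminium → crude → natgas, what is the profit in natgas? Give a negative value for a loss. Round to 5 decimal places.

-0.13199

100 natgas × 2.73 = 273 rhodium
273 rhodium × 0.323 = 88.179 aluminium
88.179 aluminium × 4.29 = 378.28791 crude
378.28791 crude × 0.264 = 99.86800824 natgas
Net change: 99.86800824 − 100 = -0.13199176 natgas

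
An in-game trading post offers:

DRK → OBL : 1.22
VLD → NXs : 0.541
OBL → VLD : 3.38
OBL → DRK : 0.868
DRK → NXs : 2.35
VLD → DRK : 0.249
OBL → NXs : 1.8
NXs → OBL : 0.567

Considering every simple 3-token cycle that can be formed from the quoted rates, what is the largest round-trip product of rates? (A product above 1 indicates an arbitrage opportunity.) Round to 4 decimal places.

1.1566

OBL→DRK→NXs→OBL: 0.868 × 2.35 × 0.567 = 1.15657
VLD→NXs→OBL→VLD: 0.541 × 0.567 × 3.38 = 1.03680
VLD→DRK→OBL→VLD: 0.249 × 1.22 × 3.38 = 1.02678
Maximum is OBL→DRK→NXs→OBL at 1.1566; arbitrage exists.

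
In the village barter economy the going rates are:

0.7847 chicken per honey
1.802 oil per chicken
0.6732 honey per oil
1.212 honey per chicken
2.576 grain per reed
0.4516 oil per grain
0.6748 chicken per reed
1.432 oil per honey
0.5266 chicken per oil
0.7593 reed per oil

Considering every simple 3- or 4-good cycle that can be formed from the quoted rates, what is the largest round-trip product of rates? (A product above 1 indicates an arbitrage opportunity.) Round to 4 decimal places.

oil→honey→chicken→oil: 0.6732 × 0.7847 × 1.802 = 0.95192
oil→reed→chicken→oil: 0.7593 × 0.6748 × 1.802 = 0.92330
oil→chicken→honey→oil: 0.5266 × 1.212 × 1.432 = 0.91396
oil→reed→chicken→honey→oil: 0.7593 × 0.6748 × 1.212 × 1.432 = 0.88927
oil→reed→grain→oil: 0.7593 × 2.576 × 0.4516 = 0.88331
Maximum is oil→honey→chicken→oil at 0.9519; no arbitrage — every cycle loses value.

0.9519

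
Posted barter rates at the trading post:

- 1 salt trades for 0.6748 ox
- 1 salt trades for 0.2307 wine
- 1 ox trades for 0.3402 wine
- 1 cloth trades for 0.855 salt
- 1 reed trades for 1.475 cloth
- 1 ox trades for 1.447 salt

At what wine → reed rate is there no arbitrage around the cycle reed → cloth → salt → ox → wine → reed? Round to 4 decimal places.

3.4541

Known legs of the cycle: 1.475 × 0.855 × 0.6748 × 0.3402 = 0.28951263243
For no arbitrage the full-cycle product must be 1, so the missing rate is 1 / 0.28951263243 ≈ 3.454081.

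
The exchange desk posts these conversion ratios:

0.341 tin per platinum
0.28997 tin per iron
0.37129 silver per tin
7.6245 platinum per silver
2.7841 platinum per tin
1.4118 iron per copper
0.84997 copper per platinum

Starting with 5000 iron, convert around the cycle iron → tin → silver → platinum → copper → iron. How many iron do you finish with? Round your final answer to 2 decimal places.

5000 iron × 0.28997 = 1449.85 tin
1449.85 tin × 0.37129 = 538.3148065 silver
538.3148065 silver × 7.6245 = 4104.38124215925 platinum
4104.38124215925 platinum × 0.84997 = 3488.6009243980977225 copper
3488.6009243980977225 copper × 1.4118 = 4925.2067850652343646255 iron

4925.21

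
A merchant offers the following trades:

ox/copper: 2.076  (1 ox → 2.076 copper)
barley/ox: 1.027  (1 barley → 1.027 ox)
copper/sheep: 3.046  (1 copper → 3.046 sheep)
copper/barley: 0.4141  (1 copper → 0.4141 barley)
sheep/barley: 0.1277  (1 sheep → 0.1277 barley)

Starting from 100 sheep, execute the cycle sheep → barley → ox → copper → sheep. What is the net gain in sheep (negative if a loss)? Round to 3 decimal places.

-17.069

100 sheep × 0.1277 = 12.77 barley
12.77 barley × 1.027 = 13.11479 ox
13.11479 ox × 2.076 = 27.22630404 copper
27.22630404 copper × 3.046 = 82.93132210584 sheep
Net change: 82.93132210584 − 100 = -17.06867789416 sheep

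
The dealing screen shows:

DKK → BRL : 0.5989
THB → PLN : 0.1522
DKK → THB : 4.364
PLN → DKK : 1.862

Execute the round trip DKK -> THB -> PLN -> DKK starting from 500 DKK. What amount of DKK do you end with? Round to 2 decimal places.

500 DKK × 4.364 = 2182 THB
2182 THB × 0.1522 = 332.1004 PLN
332.1004 PLN × 1.862 = 618.3709448 DKK

618.37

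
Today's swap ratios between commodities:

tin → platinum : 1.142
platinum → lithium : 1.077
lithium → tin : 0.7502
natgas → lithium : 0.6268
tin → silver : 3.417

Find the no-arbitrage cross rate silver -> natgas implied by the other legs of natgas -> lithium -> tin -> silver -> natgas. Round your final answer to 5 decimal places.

0.62237

Known legs of the cycle: 0.6268 × 0.7502 × 3.417 = 1.60676005512
For no arbitrage the full-cycle product must be 1, so the missing rate is 1 / 1.60676005512 ≈ 0.6223705.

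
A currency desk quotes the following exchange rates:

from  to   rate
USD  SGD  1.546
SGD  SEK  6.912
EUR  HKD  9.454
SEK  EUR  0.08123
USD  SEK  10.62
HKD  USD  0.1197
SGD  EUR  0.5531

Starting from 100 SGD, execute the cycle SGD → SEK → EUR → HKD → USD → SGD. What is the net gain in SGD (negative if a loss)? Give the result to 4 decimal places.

100 SGD × 6.912 = 691.2 SEK
691.2 SEK × 0.08123 = 56.146176 EUR
56.146176 EUR × 9.454 = 530.805947904 HKD
530.805947904 HKD × 0.1197 = 63.5374719641088 USD
63.5374719641088 USD × 1.546 = 98.2289316565122048 SGD
Net change: 98.2289316565122048 − 100 = -1.7710683434877952 SGD

-1.7711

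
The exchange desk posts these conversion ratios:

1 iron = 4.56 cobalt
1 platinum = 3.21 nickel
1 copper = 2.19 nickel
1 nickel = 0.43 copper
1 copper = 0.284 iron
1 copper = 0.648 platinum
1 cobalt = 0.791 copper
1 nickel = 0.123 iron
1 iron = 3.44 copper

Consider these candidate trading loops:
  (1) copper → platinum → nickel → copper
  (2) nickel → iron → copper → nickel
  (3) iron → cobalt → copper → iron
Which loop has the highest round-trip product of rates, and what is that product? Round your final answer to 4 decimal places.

(1) 0.648 × 3.21 × 0.43 = 0.89443
(2) 0.123 × 3.44 × 2.19 = 0.92663
(3) 4.56 × 0.791 × 0.284 = 1.02438
Highest is cycle (3) at 1.0244 (>1, arbitrage).

1.0244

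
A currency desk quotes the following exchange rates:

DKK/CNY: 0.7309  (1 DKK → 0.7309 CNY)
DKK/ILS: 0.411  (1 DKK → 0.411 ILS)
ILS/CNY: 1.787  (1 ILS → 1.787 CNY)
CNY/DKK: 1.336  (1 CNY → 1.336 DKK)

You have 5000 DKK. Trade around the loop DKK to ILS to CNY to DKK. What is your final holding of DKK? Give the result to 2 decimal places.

5000 DKK × 0.411 = 2055 ILS
2055 ILS × 1.787 = 3672.285 CNY
3672.285 CNY × 1.336 = 4906.17276 DKK

4906.17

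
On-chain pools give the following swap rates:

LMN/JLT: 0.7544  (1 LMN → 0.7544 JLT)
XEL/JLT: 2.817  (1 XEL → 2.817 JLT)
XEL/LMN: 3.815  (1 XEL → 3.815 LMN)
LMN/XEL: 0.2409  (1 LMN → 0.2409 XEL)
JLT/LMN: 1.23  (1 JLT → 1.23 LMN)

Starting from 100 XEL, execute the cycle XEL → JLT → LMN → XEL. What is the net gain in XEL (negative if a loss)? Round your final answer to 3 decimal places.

-16.530

100 XEL × 2.817 = 281.7 JLT
281.7 JLT × 1.23 = 346.491 LMN
346.491 LMN × 0.2409 = 83.4696819 XEL
Net change: 83.4696819 − 100 = -16.5303181 XEL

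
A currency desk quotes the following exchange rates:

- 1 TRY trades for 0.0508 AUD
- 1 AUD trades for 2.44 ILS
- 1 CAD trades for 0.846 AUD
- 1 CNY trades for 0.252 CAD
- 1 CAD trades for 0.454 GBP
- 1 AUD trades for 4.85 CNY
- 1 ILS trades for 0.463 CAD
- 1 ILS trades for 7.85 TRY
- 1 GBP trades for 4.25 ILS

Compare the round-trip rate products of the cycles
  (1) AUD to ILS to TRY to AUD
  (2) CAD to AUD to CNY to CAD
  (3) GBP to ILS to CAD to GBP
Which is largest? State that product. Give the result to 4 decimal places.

1.0340

(1) 2.44 × 7.85 × 0.0508 = 0.97302
(2) 0.846 × 4.85 × 0.252 = 1.03398
(3) 4.25 × 0.463 × 0.454 = 0.89336
Highest is cycle (2) at 1.0340 (>1, arbitrage).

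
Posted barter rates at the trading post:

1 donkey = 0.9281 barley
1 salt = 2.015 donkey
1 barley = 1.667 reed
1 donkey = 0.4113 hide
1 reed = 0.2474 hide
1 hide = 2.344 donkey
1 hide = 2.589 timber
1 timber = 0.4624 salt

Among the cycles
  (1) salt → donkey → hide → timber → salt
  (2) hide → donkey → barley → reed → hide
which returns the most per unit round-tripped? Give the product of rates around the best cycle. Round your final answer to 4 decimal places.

(1) 2.015 × 0.4113 × 2.589 × 0.4624 = 0.99216
(2) 2.344 × 0.9281 × 1.667 × 0.2474 = 0.89720
Highest is cycle (1) at 0.9922 (≤1, no arbitrage).

0.9922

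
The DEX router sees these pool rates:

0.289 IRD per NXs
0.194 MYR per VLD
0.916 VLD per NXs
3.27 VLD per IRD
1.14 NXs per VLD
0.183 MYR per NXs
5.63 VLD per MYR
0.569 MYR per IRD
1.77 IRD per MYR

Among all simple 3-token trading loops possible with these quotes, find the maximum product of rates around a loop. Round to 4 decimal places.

1.1745

VLD→NXs→MYR→VLD: 1.14 × 0.183 × 5.63 = 1.17453
IRD→VLD→MYR→IRD: 3.27 × 0.194 × 1.77 = 1.12285
IRD→VLD→NXs→IRD: 3.27 × 1.14 × 0.289 = 1.07733
Maximum is VLD→NXs→MYR→VLD at 1.1745; arbitrage exists.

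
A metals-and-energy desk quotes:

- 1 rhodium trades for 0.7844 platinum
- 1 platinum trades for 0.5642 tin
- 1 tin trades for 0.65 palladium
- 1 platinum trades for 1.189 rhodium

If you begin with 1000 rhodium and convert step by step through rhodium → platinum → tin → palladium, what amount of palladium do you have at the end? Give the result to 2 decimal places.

287.66

1000 rhodium × 0.7844 = 784.4 platinum
784.4 platinum × 0.5642 = 442.55848 tin
442.55848 tin × 0.65 = 287.663012 palladium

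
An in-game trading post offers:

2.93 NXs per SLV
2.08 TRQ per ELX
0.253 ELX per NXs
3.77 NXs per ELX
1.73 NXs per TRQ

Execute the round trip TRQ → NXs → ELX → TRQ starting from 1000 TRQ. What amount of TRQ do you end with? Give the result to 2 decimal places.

910.40

1000 TRQ × 1.73 = 1730 NXs
1730 NXs × 0.253 = 437.69 ELX
437.69 ELX × 2.08 = 910.3952 TRQ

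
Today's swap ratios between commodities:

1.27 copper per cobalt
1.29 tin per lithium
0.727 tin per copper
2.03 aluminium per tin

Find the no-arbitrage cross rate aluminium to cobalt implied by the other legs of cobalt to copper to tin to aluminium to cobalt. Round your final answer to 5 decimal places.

Known legs of the cycle: 1.27 × 0.727 × 2.03 = 1.8742787
For no arbitrage the full-cycle product must be 1, so the missing rate is 1 / 1.8742787 ≈ 0.5335386.

0.53354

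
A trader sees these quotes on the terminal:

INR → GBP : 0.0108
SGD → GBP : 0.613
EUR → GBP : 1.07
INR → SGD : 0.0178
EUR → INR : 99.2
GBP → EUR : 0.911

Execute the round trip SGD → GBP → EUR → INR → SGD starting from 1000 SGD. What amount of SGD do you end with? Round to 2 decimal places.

986.08

1000 SGD × 0.613 = 613 GBP
613 GBP × 0.911 = 558.443 EUR
558.443 EUR × 99.2 = 55397.5456 INR
55397.5456 INR × 0.0178 = 986.07631168 SGD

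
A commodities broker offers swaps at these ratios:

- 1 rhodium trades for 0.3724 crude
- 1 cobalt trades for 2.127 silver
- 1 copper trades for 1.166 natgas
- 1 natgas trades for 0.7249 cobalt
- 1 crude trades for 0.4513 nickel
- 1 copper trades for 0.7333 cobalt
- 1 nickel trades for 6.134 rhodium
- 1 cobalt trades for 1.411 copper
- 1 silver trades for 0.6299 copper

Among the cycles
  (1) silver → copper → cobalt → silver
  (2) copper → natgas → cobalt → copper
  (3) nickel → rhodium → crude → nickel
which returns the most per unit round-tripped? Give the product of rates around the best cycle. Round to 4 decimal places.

(1) 0.6299 × 0.7333 × 2.127 = 0.98247
(2) 1.166 × 0.7249 × 1.411 = 1.19262
(3) 6.134 × 0.3724 × 0.4513 = 1.03091
Highest is cycle (2) at 1.1926 (>1, arbitrage).

1.1926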